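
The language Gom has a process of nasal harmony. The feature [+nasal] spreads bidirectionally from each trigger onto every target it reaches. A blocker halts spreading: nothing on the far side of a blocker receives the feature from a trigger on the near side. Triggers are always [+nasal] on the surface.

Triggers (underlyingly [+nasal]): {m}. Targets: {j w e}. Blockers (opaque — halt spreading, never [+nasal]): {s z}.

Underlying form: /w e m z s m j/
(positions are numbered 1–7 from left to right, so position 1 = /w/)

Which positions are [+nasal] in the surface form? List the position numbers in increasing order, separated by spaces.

1 2 3 6 7

From /m/ at 3 rightward: 4 /z/ blocks.
From /m/ at 3 leftward: 2 /e/ → [+nasal]; 1 /w/ → [+nasal]; word edge.
From /m/ at 6 rightward: 7 /j/ → [+nasal]; word edge.
From /m/ at 6 leftward: 5 /s/ blocks.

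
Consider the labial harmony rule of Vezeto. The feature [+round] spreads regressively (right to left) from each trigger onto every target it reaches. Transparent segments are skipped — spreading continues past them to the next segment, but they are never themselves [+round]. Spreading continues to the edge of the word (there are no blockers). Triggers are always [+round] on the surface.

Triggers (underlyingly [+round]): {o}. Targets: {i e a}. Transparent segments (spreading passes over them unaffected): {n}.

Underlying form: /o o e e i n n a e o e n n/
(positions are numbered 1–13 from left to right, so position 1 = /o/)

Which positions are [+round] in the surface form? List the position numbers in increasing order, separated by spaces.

1 2 3 4 5 8 9 10

From /o/ at 1 leftward: word edge.
From /o/ at 2 leftward: 1 /o/ is itself a trigger — this domain ends here.
From /o/ at 10 leftward: 9 /e/ → [+round]; 8 /a/ → [+round]; 7 /n/ transparent; 6 /n/ transparent; 5 /i/ → [+round]; 4 /e/ → [+round]; 3 /e/ → [+round]; 2 /o/ is itself a trigger — this domain ends here.
Target with no active source: position 11 stays [-round].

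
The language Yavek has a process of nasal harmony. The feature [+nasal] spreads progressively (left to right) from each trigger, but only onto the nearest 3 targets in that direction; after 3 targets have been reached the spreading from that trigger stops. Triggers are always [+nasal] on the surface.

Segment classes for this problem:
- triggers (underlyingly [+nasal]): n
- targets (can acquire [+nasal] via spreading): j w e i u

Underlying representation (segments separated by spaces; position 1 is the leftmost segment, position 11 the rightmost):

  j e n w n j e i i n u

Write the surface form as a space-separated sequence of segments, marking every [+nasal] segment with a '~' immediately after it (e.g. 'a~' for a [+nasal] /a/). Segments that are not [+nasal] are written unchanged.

From /n/ at 3 rightward: 4 /w/ → [+nasal]; 5 /n/ is itself a trigger — this domain ends here.
From /n/ at 5 rightward: 6 /j/ → [+nasal]; 7 /e/ → [+nasal]; 8 /i/ → [+nasal]; bound reached.
From /n/ at 10 rightward: 11 /u/ → [+nasal]; word edge.
Targets with no active source: positions 1 2 9 stay [-nasal].
[+nasal] positions on the surface: 3 4 5 6 7 8 10 11.

j e n~ w~ n~ j~ e~ i~ i n~ u~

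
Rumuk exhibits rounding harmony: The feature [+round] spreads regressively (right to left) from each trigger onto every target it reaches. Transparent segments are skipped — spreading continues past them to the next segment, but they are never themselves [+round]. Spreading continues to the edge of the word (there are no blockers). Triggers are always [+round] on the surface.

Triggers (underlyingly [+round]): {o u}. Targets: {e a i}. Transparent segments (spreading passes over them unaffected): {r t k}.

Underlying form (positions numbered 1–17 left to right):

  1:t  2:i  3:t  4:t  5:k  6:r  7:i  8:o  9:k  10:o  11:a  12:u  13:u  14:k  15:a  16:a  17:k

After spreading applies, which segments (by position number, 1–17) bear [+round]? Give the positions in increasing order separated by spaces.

2 7 8 10 11 12 13

From /o/ at 8 leftward: 7 /i/ → [+round]; 6 /r/ transparent; 5 /k/ transparent; 4 /t/ transparent; 3 /t/ transparent; 2 /i/ → [+round]; 1 /t/ transparent; word edge.
From /o/ at 10 leftward: 9 /k/ transparent; 8 /o/ is itself a trigger — this domain ends here.
From /u/ at 12 leftward: 11 /a/ → [+round]; 10 /o/ is itself a trigger — this domain ends here.
From /u/ at 13 leftward: 12 /u/ is itself a trigger — this domain ends here.
Targets with no active source: positions 15 16 stay [-round].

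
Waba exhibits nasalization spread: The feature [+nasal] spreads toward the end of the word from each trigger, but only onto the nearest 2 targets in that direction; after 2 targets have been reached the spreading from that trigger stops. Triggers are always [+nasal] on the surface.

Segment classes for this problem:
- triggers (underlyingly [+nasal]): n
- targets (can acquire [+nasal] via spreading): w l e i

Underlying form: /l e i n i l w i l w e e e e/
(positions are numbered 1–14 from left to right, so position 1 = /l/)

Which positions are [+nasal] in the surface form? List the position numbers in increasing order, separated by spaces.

4 5 6

From /n/ at 4 rightward: 5 /i/ → [+nasal]; 6 /l/ → [+nasal]; bound reached.
Targets with no active source: positions 1 2 3 7 8 9 10 11 12 13 14 stay [-nasal].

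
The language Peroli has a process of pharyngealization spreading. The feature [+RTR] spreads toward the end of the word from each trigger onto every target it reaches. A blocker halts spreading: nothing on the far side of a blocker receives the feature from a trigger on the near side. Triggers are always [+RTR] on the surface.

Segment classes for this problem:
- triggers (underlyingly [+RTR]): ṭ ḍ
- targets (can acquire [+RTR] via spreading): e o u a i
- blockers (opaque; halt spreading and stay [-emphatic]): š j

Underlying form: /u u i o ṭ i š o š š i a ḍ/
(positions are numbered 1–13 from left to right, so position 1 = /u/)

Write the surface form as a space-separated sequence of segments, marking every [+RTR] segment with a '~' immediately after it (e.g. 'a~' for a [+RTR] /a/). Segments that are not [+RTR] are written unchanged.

From /ṭ/ at 5 rightward: 6 /i/ → [+RTR]; 7 /š/ blocks.
From /ḍ/ at 13 rightward: word edge.
Targets with no active source: positions 1 2 3 4 8 11 12 stay [-emphatic].
[+RTR] positions on the surface: 5 6 13.

u u i o ṭ~ i~ š o š š i a ḍ~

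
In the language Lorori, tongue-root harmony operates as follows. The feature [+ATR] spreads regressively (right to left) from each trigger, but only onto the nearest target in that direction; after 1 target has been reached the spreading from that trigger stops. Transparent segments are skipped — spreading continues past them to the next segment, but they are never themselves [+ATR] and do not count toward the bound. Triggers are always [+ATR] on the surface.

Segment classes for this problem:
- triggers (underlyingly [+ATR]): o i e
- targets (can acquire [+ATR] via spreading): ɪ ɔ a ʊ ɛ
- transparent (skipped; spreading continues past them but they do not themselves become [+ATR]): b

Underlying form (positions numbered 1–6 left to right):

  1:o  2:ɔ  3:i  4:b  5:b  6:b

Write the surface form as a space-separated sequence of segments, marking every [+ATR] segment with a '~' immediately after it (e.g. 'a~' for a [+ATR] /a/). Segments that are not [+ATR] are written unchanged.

o~ ɔ~ i~ b b b

From /o/ at 1 leftward: word edge.
From /i/ at 3 leftward: 2 /ɔ/ → [+ATR]; bound reached.
[+ATR] positions on the surface: 1 2 3.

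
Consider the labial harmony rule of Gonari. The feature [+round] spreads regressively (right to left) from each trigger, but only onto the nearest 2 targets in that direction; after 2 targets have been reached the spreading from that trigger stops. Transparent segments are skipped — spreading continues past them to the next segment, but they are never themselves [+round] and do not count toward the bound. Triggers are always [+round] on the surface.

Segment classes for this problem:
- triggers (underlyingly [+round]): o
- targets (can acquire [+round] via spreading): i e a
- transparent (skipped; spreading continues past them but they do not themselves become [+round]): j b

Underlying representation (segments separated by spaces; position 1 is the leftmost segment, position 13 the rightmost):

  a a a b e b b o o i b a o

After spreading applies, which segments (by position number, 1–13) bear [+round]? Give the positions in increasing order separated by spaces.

From /o/ at 8 leftward: 7 /b/ transparent; 6 /b/ transparent; 5 /e/ → [+round]; 4 /b/ transparent; 3 /a/ → [+round]; bound reached.
From /o/ at 9 leftward: 8 /o/ is itself a trigger — this domain ends here.
From /o/ at 13 leftward: 12 /a/ → [+round]; 11 /b/ transparent; 10 /i/ → [+round]; bound reached.
Targets with no active source: positions 1 2 stay [-round].

3 5 8 9 10 12 13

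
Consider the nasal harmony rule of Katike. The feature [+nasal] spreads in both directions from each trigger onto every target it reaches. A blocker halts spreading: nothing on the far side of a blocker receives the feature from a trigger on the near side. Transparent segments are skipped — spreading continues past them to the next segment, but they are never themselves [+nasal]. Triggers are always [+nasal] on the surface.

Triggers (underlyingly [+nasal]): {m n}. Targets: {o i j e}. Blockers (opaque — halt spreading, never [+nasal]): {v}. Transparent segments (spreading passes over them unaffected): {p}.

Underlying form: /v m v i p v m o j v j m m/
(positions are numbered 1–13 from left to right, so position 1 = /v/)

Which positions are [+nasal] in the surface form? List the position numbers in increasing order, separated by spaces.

From /m/ at 2 rightward: 3 /v/ blocks.
From /m/ at 2 leftward: 1 /v/ blocks.
From /m/ at 7 rightward: 8 /o/ → [+nasal]; 9 /j/ → [+nasal]; 10 /v/ blocks.
From /m/ at 7 leftward: 6 /v/ blocks.
From /m/ at 12 rightward: 13 /m/ is itself a trigger — this domain ends here.
From /m/ at 12 leftward: 11 /j/ → [+nasal]; 10 /v/ blocks.
From /m/ at 13 rightward: word edge.
From /m/ at 13 leftward: 12 /m/ is itself a trigger — this domain ends here.
Target with no active source: position 4 stays [-nasal].

2 7 8 9 11 12 13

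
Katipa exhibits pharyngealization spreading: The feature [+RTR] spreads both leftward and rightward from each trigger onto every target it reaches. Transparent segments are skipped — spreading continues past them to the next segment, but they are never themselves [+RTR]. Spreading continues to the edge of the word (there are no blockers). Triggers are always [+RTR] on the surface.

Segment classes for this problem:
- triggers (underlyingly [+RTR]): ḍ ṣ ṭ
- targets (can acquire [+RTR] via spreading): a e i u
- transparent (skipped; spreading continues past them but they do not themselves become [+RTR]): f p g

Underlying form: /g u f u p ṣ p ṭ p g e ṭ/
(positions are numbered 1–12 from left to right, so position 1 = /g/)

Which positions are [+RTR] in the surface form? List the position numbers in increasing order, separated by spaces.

2 4 6 8 11 12

From /ṣ/ at 6 rightward: 7 /p/ transparent; 8 /ṭ/ is itself a trigger — this domain ends here.
From /ṣ/ at 6 leftward: 5 /p/ transparent; 4 /u/ → [+RTR]; 3 /f/ transparent; 2 /u/ → [+RTR]; 1 /g/ transparent; word edge.
From /ṭ/ at 8 rightward: 9 /p/ transparent; 10 /g/ transparent; 11 /e/ → [+RTR]; 12 /ṭ/ is itself a trigger — this domain ends here.
From /ṭ/ at 8 leftward: 7 /p/ transparent; 6 /ṣ/ is itself a trigger — this domain ends here.
From /ṭ/ at 12 rightward: word edge.
From /ṭ/ at 12 leftward: 11 /e/ → [+RTR]; 10 /g/ transparent; 9 /p/ transparent; 8 /ṭ/ is itself a trigger — this domain ends here.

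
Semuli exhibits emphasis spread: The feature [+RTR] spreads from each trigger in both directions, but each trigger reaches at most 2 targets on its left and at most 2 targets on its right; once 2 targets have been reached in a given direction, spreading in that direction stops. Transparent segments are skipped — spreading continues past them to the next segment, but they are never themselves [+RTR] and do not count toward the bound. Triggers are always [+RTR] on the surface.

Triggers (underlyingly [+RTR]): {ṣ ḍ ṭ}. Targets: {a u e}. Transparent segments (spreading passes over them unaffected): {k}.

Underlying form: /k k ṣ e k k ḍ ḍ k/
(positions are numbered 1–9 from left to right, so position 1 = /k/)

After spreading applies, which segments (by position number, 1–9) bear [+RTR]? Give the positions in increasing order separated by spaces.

3 4 7 8

From /ṣ/ at 3 rightward: 4 /e/ → [+RTR]; 5 /k/ transparent; 6 /k/ transparent; 7 /ḍ/ is itself a trigger — this domain ends here.
From /ṣ/ at 3 leftward: 2 /k/ transparent; 1 /k/ transparent; word edge.
From /ḍ/ at 7 rightward: 8 /ḍ/ is itself a trigger — this domain ends here.
From /ḍ/ at 7 leftward: 6 /k/ transparent; 5 /k/ transparent; 4 /e/ → [+RTR]; 3 /ṣ/ is itself a trigger — this domain ends here.
From /ḍ/ at 8 rightward: 9 /k/ transparent; word edge.
From /ḍ/ at 8 leftward: 7 /ḍ/ is itself a trigger — this domain ends here.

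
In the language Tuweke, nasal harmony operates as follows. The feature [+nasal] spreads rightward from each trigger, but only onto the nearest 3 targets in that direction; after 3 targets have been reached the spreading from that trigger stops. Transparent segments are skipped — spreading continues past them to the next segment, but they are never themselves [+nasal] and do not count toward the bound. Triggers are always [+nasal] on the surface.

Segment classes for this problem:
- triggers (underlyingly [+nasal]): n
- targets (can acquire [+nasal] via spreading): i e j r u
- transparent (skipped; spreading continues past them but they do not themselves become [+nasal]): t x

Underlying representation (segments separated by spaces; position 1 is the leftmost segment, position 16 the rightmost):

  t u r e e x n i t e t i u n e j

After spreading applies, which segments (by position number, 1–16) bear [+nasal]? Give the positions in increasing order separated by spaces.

7 8 10 12 14 15 16

From /n/ at 7 rightward: 8 /i/ → [+nasal]; 9 /t/ transparent; 10 /e/ → [+nasal]; 11 /t/ transparent; 12 /i/ → [+nasal]; bound reached.
From /n/ at 14 rightward: 15 /e/ → [+nasal]; 16 /j/ → [+nasal]; word edge.
Targets with no active source: positions 2 3 4 5 13 stay [-nasal].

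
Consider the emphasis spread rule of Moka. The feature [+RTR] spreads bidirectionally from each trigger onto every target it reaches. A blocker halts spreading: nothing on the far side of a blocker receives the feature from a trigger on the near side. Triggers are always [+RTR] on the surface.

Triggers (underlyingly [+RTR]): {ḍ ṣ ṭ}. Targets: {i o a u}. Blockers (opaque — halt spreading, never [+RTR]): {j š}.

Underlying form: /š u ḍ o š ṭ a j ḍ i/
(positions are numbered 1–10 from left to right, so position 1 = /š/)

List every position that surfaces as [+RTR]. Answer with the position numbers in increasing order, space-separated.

2 3 4 6 7 9 10

From /ḍ/ at 3 rightward: 4 /o/ → [+RTR]; 5 /š/ blocks.
From /ḍ/ at 3 leftward: 2 /u/ → [+RTR]; 1 /š/ blocks.
From /ṭ/ at 6 rightward: 7 /a/ → [+RTR]; 8 /j/ blocks.
From /ṭ/ at 6 leftward: 5 /š/ blocks.
From /ḍ/ at 9 rightward: 10 /i/ → [+RTR]; word edge.
From /ḍ/ at 9 leftward: 8 /j/ blocks.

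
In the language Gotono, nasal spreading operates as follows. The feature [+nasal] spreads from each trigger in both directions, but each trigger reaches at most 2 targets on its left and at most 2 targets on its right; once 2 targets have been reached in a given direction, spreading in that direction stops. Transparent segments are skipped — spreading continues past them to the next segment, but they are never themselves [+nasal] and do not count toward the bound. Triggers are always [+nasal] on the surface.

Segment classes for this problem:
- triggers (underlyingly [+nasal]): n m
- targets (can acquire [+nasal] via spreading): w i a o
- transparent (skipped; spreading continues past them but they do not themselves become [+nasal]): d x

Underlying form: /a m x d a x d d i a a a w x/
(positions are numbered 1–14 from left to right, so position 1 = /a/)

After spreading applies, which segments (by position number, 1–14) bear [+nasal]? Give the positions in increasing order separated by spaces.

1 2 5 9

From /m/ at 2 rightward: 3 /x/ transparent; 4 /d/ transparent; 5 /a/ → [+nasal]; 6 /x/ transparent; 7 /d/ transparent; 8 /d/ transparent; 9 /i/ → [+nasal]; bound reached.
From /m/ at 2 leftward: 1 /a/ → [+nasal]; word edge.
Targets with no active source: positions 10 11 12 13 stay [-nasal].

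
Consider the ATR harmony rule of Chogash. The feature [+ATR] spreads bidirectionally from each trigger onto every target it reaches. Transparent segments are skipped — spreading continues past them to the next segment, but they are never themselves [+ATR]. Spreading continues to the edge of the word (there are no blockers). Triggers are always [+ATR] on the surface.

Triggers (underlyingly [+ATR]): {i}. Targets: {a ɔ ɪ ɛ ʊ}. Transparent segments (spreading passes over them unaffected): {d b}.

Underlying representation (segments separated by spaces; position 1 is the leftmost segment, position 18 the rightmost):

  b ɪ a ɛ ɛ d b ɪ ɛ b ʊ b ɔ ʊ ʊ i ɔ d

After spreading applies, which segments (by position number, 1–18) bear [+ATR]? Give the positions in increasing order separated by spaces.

2 3 4 5 8 9 11 13 14 15 16 17

From /i/ at 16 rightward: 17 /ɔ/ → [+ATR]; 18 /d/ transparent; word edge.
From /i/ at 16 leftward: 15 /ʊ/ → [+ATR]; 14 /ʊ/ → [+ATR]; 13 /ɔ/ → [+ATR]; 12 /b/ transparent; 11 /ʊ/ → [+ATR]; 10 /b/ transparent; 9 /ɛ/ → [+ATR]; 8 /ɪ/ → [+ATR]; 7 /b/ transparent; 6 /d/ transparent; 5 /ɛ/ → [+ATR]; 4 /ɛ/ → [+ATR]; 3 /a/ → [+ATR]; 2 /ɪ/ → [+ATR]; 1 /b/ transparent; word edge.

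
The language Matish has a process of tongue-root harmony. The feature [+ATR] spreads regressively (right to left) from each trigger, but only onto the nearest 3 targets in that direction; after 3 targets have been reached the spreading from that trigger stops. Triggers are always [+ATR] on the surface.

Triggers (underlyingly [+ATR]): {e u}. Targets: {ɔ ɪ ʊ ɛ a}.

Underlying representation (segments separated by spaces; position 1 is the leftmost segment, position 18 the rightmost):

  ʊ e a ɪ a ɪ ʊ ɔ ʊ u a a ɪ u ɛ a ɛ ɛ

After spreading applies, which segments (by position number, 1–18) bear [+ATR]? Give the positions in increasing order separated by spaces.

1 2 7 8 9 10 11 12 13 14

From /e/ at 2 leftward: 1 /ʊ/ → [+ATR]; word edge.
From /u/ at 10 leftward: 9 /ʊ/ → [+ATR]; 8 /ɔ/ → [+ATR]; 7 /ʊ/ → [+ATR]; bound reached.
From /u/ at 14 leftward: 13 /ɪ/ → [+ATR]; 12 /a/ → [+ATR]; 11 /a/ → [+ATR]; bound reached.
Targets with no active source: positions 3 4 5 6 15 16 17 18 stay [-ATR].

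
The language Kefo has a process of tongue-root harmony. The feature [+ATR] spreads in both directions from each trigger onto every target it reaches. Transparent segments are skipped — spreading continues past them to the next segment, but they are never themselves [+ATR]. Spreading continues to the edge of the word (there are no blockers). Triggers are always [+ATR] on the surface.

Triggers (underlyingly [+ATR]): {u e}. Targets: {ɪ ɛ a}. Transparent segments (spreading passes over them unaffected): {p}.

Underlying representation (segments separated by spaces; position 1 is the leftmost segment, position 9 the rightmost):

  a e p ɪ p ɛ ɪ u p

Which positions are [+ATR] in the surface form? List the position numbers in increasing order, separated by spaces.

1 2 4 6 7 8

From /e/ at 2 rightward: 3 /p/ transparent; 4 /ɪ/ → [+ATR]; 5 /p/ transparent; 6 /ɛ/ → [+ATR]; 7 /ɪ/ → [+ATR]; 8 /u/ is itself a trigger — this domain ends here.
From /e/ at 2 leftward: 1 /a/ → [+ATR]; word edge.
From /u/ at 8 rightward: 9 /p/ transparent; word edge.
From /u/ at 8 leftward: 7 /ɪ/ → [+ATR]; 6 /ɛ/ → [+ATR]; 5 /p/ transparent; 4 /ɪ/ → [+ATR]; 3 /p/ transparent; 2 /e/ is itself a trigger — this domain ends here.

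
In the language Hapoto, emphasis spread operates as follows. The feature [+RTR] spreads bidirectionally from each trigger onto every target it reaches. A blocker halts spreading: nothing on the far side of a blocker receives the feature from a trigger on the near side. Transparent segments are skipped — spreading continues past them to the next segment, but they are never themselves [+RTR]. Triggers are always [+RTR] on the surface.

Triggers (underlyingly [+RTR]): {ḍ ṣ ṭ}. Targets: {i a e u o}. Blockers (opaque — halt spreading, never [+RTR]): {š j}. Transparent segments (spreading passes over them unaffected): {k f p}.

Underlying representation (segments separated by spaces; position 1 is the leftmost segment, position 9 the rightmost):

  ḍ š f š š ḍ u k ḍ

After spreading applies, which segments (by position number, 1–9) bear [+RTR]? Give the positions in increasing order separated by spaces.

1 6 7 9

From /ḍ/ at 1 rightward: 2 /š/ blocks.
From /ḍ/ at 1 leftward: word edge.
From /ḍ/ at 6 rightward: 7 /u/ → [+RTR]; 8 /k/ transparent; 9 /ḍ/ is itself a trigger — this domain ends here.
From /ḍ/ at 6 leftward: 5 /š/ blocks.
From /ḍ/ at 9 rightward: word edge.
From /ḍ/ at 9 leftward: 8 /k/ transparent; 7 /u/ → [+RTR]; 6 /ḍ/ is itself a trigger — this domain ends here.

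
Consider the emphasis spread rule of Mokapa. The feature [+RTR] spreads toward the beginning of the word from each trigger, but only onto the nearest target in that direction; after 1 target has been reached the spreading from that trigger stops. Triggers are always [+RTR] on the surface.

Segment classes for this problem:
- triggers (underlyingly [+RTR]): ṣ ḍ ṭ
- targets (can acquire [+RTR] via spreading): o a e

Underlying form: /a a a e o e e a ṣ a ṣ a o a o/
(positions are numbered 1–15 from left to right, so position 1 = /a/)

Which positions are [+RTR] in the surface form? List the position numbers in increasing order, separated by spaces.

8 9 10 11

From /ṣ/ at 9 leftward: 8 /a/ → [+RTR]; bound reached.
From /ṣ/ at 11 leftward: 10 /a/ → [+RTR]; bound reached.
Targets with no active source: positions 1 2 3 4 5 6 7 12 13 14 15 stay [-emphatic].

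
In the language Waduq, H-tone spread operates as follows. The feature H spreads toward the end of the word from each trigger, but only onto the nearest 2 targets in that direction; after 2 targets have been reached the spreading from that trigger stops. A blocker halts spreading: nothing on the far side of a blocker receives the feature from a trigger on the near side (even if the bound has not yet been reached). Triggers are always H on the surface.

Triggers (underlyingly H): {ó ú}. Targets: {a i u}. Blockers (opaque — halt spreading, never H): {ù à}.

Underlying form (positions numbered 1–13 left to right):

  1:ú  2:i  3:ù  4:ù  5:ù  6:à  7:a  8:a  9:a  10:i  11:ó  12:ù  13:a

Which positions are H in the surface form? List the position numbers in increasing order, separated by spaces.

1 2 11

From /ú/ at 1 rightward: 2 /i/ → H; 3 /ù/ blocks.
From /ó/ at 11 rightward: 12 /ù/ blocks.
Targets with no active source: positions 7 8 9 10 13 stay [-high tone].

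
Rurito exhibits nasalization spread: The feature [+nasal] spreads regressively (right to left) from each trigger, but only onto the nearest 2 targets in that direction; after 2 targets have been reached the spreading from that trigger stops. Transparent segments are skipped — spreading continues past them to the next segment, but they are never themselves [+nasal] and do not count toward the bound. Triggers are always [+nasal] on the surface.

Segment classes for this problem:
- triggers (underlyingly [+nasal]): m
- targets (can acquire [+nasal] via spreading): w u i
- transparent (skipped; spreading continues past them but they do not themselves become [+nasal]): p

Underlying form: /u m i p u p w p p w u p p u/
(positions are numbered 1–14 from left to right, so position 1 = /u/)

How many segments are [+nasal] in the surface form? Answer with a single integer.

2

From /m/ at 2 leftward: 1 /u/ → [+nasal]; word edge.
Targets with no active source: positions 3 5 7 10 11 14 stay [-nasal].
[+nasal] positions on the surface: 1 2.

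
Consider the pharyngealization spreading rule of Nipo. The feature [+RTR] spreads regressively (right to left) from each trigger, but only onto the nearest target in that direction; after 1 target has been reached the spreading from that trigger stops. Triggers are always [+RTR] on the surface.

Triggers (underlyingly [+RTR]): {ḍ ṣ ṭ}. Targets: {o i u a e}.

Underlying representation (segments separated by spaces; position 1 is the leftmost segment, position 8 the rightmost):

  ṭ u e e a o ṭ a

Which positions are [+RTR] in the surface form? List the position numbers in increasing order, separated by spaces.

From /ṭ/ at 1 leftward: word edge.
From /ṭ/ at 7 leftward: 6 /o/ → [+RTR]; bound reached.
Targets with no active source: positions 2 3 4 5 8 stay [-emphatic].

1 6 7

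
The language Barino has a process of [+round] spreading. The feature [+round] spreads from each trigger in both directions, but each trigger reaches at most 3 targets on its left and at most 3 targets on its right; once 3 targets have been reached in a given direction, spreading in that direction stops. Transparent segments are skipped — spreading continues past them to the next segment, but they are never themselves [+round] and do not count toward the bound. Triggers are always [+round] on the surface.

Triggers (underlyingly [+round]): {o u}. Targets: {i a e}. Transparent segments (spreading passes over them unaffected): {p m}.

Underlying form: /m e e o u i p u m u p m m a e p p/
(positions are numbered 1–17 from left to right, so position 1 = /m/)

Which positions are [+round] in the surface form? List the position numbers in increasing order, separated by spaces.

From /o/ at 4 rightward: 5 /u/ is itself a trigger — this domain ends here.
From /o/ at 4 leftward: 3 /e/ → [+round]; 2 /e/ → [+round]; 1 /m/ transparent; word edge.
From /u/ at 5 rightward: 6 /i/ → [+round]; 7 /p/ transparent; 8 /u/ is itself a trigger — this domain ends here.
From /u/ at 5 leftward: 4 /o/ is itself a trigger — this domain ends here.
From /u/ at 8 rightward: 9 /m/ transparent; 10 /u/ is itself a trigger — this domain ends here.
From /u/ at 8 leftward: 7 /p/ transparent; 6 /i/ → [+round]; 5 /u/ is itself a trigger — this domain ends here.
From /u/ at 10 rightward: 11 /p/ transparent; 12 /m/ transparent; 13 /m/ transparent; 14 /a/ → [+round]; 15 /e/ → [+round]; 16 /p/ transparent; 17 /p/ transparent; word edge.
From /u/ at 10 leftward: 9 /m/ transparent; 8 /u/ is itself a trigger — this domain ends here.

2 3 4 5 6 8 10 14 15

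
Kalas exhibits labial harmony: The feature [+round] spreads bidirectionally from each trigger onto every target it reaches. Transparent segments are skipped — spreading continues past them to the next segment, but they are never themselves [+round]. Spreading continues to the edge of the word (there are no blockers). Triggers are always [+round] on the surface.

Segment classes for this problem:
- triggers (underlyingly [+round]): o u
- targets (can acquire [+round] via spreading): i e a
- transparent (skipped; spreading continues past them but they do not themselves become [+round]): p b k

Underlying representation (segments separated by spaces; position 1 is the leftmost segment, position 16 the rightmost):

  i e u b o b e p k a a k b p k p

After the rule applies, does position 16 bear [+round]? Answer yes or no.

From /u/ at 3 rightward: 4 /b/ transparent; 5 /o/ is itself a trigger — this domain ends here.
From /u/ at 3 leftward: 2 /e/ → [+round]; 1 /i/ → [+round]; word edge.
From /o/ at 5 rightward: 6 /b/ transparent; 7 /e/ → [+round]; 8 /p/ transparent; 9 /k/ transparent; 10 /a/ → [+round]; 11 /a/ → [+round]; 12 /k/ transparent; 13 /b/ transparent; 14 /p/ transparent; 15 /k/ transparent; 16 /p/ transparent; word edge.
From /o/ at 5 leftward: 4 /b/ transparent; 3 /u/ is itself a trigger — this domain ends here.
[+round] positions on the surface: 1 2 3 5 7 10 11.

no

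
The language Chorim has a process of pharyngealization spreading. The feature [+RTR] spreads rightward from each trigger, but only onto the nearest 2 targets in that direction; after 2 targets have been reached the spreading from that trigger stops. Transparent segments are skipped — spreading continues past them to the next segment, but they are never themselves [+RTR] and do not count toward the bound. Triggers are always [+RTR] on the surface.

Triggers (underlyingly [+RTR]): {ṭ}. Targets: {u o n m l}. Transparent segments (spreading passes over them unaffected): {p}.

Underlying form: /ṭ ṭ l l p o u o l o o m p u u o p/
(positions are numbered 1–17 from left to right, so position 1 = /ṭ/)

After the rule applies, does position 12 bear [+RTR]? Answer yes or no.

no

From /ṭ/ at 1 rightward: 2 /ṭ/ is itself a trigger — this domain ends here.
From /ṭ/ at 2 rightward: 3 /l/ → [+RTR]; 4 /l/ → [+RTR]; bound reached.
Targets with no active source: positions 6 7 8 9 10 11 12 14 15 16 stay [-emphatic].
[+RTR] positions on the surface: 1 2 3 4.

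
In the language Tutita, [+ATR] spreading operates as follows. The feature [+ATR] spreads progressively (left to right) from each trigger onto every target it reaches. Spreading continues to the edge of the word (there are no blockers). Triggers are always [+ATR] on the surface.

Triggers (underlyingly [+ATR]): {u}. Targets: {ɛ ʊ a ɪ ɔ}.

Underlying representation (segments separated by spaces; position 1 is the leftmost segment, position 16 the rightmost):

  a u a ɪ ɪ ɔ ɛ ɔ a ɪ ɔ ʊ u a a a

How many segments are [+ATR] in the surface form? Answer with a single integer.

From /u/ at 2 rightward: 3 /a/ → [+ATR]; 4 /ɪ/ → [+ATR]; 5 /ɪ/ → [+ATR]; 6 /ɔ/ → [+ATR]; 7 /ɛ/ → [+ATR]; 8 /ɔ/ → [+ATR]; 9 /a/ → [+ATR]; 10 /ɪ/ → [+ATR]; 11 /ɔ/ → [+ATR]; 12 /ʊ/ → [+ATR]; 13 /u/ is itself a trigger — this domain ends here.
From /u/ at 13 rightward: 14 /a/ → [+ATR]; 15 /a/ → [+ATR]; 16 /a/ → [+ATR]; word edge.
Target with no active source: position 1 stays [-ATR].
[+ATR] positions on the surface: 2 3 4 5 6 7 8 9 10 11 12 13 14 15 16.

15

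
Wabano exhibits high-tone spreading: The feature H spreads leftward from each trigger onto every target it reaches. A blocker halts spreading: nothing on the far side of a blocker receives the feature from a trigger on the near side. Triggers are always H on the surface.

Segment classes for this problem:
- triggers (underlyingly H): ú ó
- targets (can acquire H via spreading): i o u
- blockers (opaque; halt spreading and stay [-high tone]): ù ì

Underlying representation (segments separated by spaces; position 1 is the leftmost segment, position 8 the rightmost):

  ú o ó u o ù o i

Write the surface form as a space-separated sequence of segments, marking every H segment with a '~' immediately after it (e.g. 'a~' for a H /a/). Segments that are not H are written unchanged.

From /ú/ at 1 leftward: word edge.
From /ó/ at 3 leftward: 2 /o/ → H; 1 /ú/ is itself a trigger — this domain ends here.
Targets with no active source: positions 4 5 7 8 stay [-high tone].
H positions on the surface: 1 2 3.

ú~ o~ ó~ u o ù o i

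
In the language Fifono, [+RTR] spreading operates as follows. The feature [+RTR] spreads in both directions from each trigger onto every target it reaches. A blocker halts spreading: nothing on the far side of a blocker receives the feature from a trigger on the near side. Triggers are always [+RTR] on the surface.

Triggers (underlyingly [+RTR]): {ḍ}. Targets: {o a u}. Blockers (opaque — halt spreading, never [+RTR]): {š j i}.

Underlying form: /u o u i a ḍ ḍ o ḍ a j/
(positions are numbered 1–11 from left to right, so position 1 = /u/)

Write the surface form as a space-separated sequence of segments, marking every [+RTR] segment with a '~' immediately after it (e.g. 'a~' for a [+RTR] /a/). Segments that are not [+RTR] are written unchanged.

From /ḍ/ at 6 rightward: 7 /ḍ/ is itself a trigger — this domain ends here.
From /ḍ/ at 6 leftward: 5 /a/ → [+RTR]; 4 /i/ blocks.
From /ḍ/ at 7 rightward: 8 /o/ → [+RTR]; 9 /ḍ/ is itself a trigger — this domain ends here.
From /ḍ/ at 7 leftward: 6 /ḍ/ is itself a trigger — this domain ends here.
From /ḍ/ at 9 rightward: 10 /a/ → [+RTR]; 11 /j/ blocks.
From /ḍ/ at 9 leftward: 8 /o/ → [+RTR]; 7 /ḍ/ is itself a trigger — this domain ends here.
Targets with no active source: positions 1 2 3 stay [-emphatic].
[+RTR] positions on the surface: 5 6 7 8 9 10.

u o u i a~ ḍ~ ḍ~ o~ ḍ~ a~ j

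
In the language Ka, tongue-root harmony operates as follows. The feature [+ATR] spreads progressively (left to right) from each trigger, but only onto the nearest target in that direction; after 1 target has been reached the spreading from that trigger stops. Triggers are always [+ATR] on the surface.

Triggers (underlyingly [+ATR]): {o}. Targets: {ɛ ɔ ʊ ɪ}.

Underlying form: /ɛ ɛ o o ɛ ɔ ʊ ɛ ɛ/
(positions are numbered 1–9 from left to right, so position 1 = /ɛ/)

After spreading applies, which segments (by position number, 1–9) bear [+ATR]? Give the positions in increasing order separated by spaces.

3 4 5

From /o/ at 3 rightward: 4 /o/ is itself a trigger — this domain ends here.
From /o/ at 4 rightward: 5 /ɛ/ → [+ATR]; bound reached.
Targets with no active source: positions 1 2 6 7 8 9 stay [-ATR].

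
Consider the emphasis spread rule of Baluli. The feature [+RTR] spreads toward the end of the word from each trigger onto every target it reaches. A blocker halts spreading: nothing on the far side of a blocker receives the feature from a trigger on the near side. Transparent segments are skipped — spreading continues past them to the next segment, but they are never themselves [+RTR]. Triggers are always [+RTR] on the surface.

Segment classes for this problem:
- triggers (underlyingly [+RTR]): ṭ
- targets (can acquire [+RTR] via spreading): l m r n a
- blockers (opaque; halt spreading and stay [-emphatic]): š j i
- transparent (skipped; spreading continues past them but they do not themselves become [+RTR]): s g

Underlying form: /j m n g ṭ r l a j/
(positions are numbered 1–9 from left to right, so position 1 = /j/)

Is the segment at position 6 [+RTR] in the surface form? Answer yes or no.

yes

From /ṭ/ at 5 rightward: 6 /r/ → [+RTR]; 7 /l/ → [+RTR]; 8 /a/ → [+RTR]; 9 /j/ blocks.
Targets with no active source: positions 2 3 stay [-emphatic].
[+RTR] positions on the surface: 5 6 7 8.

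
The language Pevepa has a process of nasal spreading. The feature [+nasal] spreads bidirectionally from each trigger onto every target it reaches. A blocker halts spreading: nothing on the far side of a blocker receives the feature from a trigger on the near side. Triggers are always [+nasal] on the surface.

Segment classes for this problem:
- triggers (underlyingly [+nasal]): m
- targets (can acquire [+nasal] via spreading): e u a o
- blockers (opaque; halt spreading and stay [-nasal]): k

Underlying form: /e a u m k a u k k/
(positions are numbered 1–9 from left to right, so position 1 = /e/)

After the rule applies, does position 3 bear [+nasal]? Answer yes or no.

yes

From /m/ at 4 rightward: 5 /k/ blocks.
From /m/ at 4 leftward: 3 /u/ → [+nasal]; 2 /a/ → [+nasal]; 1 /e/ → [+nasal]; word edge.
Targets with no active source: positions 6 7 stay [-nasal].
[+nasal] positions on the surface: 1 2 3 4.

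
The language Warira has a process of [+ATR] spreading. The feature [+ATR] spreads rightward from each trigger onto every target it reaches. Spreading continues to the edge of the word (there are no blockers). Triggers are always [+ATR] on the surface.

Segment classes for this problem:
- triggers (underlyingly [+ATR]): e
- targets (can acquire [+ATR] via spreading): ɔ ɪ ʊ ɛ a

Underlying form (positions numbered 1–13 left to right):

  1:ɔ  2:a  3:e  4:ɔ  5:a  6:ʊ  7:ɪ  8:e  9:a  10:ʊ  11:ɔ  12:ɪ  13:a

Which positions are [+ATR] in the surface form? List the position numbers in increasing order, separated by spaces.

3 4 5 6 7 8 9 10 11 12 13

From /e/ at 3 rightward: 4 /ɔ/ → [+ATR]; 5 /a/ → [+ATR]; 6 /ʊ/ → [+ATR]; 7 /ɪ/ → [+ATR]; 8 /e/ is itself a trigger — this domain ends here.
From /e/ at 8 rightward: 9 /a/ → [+ATR]; 10 /ʊ/ → [+ATR]; 11 /ɔ/ → [+ATR]; 12 /ɪ/ → [+ATR]; 13 /a/ → [+ATR]; word edge.
Targets with no active source: positions 1 2 stay [-ATR].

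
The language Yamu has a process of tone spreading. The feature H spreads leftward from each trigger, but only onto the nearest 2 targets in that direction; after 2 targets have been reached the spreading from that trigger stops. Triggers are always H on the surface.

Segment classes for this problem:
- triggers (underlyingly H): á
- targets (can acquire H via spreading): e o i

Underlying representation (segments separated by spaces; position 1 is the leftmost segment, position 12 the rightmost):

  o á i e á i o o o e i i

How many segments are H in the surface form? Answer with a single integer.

From /á/ at 2 leftward: 1 /o/ → H; word edge.
From /á/ at 5 leftward: 4 /e/ → H; 3 /i/ → H; bound reached.
Targets with no active source: positions 6 7 8 9 10 11 12 stay [-high tone].
H positions on the surface: 1 2 3 4 5.

5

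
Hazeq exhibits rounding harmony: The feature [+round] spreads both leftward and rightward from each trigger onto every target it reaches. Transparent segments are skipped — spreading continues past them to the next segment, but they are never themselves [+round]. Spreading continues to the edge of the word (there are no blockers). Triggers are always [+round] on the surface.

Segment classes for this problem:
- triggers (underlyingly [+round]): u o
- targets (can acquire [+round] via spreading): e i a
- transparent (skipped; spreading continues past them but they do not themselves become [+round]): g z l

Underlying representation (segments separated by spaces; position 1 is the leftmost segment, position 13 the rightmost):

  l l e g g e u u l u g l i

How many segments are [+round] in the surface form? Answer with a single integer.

6

From /u/ at 7 rightward: 8 /u/ is itself a trigger — this domain ends here.
From /u/ at 7 leftward: 6 /e/ → [+round]; 5 /g/ transparent; 4 /g/ transparent; 3 /e/ → [+round]; 2 /l/ transparent; 1 /l/ transparent; word edge.
From /u/ at 8 rightward: 9 /l/ transparent; 10 /u/ is itself a trigger — this domain ends here.
From /u/ at 8 leftward: 7 /u/ is itself a trigger — this domain ends here.
From /u/ at 10 rightward: 11 /g/ transparent; 12 /l/ transparent; 13 /i/ → [+round]; word edge.
From /u/ at 10 leftward: 9 /l/ transparent; 8 /u/ is itself a trigger — this domain ends here.
[+round] positions on the surface: 3 6 7 8 10 13.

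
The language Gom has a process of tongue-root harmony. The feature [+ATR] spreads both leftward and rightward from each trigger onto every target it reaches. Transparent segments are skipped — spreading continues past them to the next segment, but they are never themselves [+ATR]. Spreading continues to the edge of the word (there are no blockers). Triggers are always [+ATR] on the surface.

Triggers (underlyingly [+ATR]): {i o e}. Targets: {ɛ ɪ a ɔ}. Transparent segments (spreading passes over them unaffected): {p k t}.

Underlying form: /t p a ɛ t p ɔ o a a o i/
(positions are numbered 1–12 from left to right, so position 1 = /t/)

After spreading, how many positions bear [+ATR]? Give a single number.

From /o/ at 8 rightward: 9 /a/ → [+ATR]; 10 /a/ → [+ATR]; 11 /o/ is itself a trigger — this domain ends here.
From /o/ at 8 leftward: 7 /ɔ/ → [+ATR]; 6 /p/ transparent; 5 /t/ transparent; 4 /ɛ/ → [+ATR]; 3 /a/ → [+ATR]; 2 /p/ transparent; 1 /t/ transparent; word edge.
From /o/ at 11 rightward: 12 /i/ is itself a trigger — this domain ends here.
From /o/ at 11 leftward: 10 /a/ → [+ATR]; 9 /a/ → [+ATR]; 8 /o/ is itself a trigger — this domain ends here.
From /i/ at 12 rightward: word edge.
From /i/ at 12 leftward: 11 /o/ is itself a trigger — this domain ends here.
[+ATR] positions on the surface: 3 4 7 8 9 10 11 12.

8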